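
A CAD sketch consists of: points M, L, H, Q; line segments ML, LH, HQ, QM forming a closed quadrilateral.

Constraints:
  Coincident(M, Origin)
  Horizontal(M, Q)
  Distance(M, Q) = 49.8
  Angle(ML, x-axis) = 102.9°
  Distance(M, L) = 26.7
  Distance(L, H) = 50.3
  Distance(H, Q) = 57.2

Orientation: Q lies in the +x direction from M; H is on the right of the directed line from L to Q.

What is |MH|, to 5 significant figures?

24.211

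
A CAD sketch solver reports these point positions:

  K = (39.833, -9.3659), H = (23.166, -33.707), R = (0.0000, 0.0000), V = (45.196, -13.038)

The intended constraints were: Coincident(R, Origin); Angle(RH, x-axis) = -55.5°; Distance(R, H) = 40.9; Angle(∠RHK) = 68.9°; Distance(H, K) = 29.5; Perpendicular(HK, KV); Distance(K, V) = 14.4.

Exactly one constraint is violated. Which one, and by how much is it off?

Distance(K, V) = 14.4 — off by 7.90.

R = (0.00, 0.00) ✓; RH at -55.50° ✓; |RH| = 40.90 ✓; ∠RHK = 68.90° ✓; |HK| = 29.50 ✓; ∠(HK, KV) = 90.00° ✓; |KV| = 6.500 ✗.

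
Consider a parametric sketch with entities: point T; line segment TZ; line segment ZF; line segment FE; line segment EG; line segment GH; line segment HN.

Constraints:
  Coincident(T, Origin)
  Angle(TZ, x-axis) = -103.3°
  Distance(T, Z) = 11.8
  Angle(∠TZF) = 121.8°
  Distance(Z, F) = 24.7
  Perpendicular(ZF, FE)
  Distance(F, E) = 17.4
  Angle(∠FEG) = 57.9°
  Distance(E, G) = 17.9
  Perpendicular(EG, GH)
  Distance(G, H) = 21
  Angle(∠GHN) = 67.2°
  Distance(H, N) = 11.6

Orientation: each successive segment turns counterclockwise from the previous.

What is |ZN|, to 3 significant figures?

27.4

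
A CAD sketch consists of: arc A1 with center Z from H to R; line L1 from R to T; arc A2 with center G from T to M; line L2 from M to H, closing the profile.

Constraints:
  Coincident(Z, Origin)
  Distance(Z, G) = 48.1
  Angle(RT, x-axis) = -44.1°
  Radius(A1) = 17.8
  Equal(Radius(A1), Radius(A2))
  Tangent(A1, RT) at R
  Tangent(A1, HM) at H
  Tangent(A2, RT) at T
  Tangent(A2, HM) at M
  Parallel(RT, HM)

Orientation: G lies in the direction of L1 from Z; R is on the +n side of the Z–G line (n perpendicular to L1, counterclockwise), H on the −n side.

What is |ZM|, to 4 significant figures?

51.29

The slot axis is L1's direction at -44.1°, so u = (cos -44.1°, sin -44.1°) = (0.7181, -0.6959) and n = (−sin -44.1°, cos -44.1°) = (0.6959, 0.7181). Z is at the origin and G lies 48.1 along u from Z, so G = 48.1·u = (34.54, -33.47). Tangency of A1 to both parallel lines with radius 17.8 puts R and H at Z ± 17.8·n: R = (12.39, 12.78), H = (-12.39, -12.78). Equal radii place T and M the same way about G: T = G + 17.8·n = (46.93, -20.69), M = G − 17.8·n = (22.15, -46.26). Then |ZM| = |M − Z| = 51.29.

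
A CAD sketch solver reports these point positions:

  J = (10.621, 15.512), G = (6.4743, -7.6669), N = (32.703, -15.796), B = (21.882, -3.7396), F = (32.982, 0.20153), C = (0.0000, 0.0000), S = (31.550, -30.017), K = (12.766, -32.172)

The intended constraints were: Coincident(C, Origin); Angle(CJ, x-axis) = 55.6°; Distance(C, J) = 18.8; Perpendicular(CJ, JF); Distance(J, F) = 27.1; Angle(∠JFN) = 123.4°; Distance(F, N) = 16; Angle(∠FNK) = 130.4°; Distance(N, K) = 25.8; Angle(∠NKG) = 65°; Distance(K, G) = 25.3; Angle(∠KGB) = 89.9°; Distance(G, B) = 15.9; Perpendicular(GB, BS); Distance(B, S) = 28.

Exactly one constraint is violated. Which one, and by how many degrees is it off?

Perpendicular(GB, BS) — off by 5.90°.

C = (0.00, 0.00) ✓; CJ at 55.60° ✓; |CJ| = 18.80 ✓; ∠(CJ, JF) = 90.00° ✓; |JF| = 27.10 ✓; ∠JFN = 123.4° ✓; |FN| = 16.00 ✓; ∠FNK = 130.4° ✓; |NK| = 25.80 ✓; ∠NKG = 65.00° ✓; |KG| = 25.30 ✓; ∠KGB = 89.90° ✓; |GB| = 15.90 ✓; ∠(GB, BS) = 84.10° ✗; |BS| = 28.00 ✓.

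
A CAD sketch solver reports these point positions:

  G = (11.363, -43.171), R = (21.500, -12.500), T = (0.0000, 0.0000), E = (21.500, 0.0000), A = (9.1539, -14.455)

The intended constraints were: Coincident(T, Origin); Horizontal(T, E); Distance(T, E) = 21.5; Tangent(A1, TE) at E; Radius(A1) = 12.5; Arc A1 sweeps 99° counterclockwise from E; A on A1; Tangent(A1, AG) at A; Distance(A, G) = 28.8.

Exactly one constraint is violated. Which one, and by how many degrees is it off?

Tangent(A1, AG) at A — off by 4.60°.

T = (0.00, 0.00) ✓; T.y = 0.00, E.y = 0.00 ✓; |TE| = 21.50 ✓; ∠(RE, ET) = 90.00° ✓; |RE| = 12.50 ✓; bearing(R→A) − bearing(R→E) = 99.00° ✓; |RA| = 12.50 ✓; ∠(RA, AG) = 94.60° ✗; |AG| = 28.80 ✓.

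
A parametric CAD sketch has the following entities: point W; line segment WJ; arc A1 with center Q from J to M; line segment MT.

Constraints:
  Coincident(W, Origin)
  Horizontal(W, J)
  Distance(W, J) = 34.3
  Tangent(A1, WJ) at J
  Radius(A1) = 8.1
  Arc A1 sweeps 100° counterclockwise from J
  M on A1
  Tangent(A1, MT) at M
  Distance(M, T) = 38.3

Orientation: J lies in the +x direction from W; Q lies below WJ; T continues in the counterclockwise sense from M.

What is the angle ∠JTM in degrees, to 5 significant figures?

11.609°

On A1, J sits at bearing 90° from Q; a 100° counterclockwise sweep puts M at bearing 190°, so M = Q + 8.1·(cos 190°, sin 190°) = (26.323, -9.5066). Tangency of A1 to MT means the radius QM is perpendicular to MT, so MT runs along (−sin 190°, cos 190°); with |MT| = 38.3, T = (32.974, -47.225). Then cos ∠JTM = TJ·TM / (|TJ||TM|), giving 11.609°.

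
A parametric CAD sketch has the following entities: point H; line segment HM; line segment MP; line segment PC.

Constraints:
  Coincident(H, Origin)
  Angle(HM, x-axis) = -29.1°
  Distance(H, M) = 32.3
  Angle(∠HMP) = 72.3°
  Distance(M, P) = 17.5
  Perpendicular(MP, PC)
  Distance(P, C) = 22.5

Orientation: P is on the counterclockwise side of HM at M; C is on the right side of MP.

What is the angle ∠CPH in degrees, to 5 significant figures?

165.99°

H is at the origin; HM runs at -29.1° with length 32.3, so M = 32.3·(cos -29.1°, sin -29.1°) = (28.223, -15.709). ∠HMP = 72.3°, so MP runs at -29.1° + (180° − 72.3°) = 78.600° from the x-axis; with |MP| = 17.5, P = M + 17.5·(cos 78.600°, sin 78.600°) = (31.682, 1.4461). MP is perpendicular to PC; with |PC| = 22.5 on the right of MP, C = P + 22.5·(0.98027, -0.19766) = (53.738, -3.0012). Then cos ∠CPH = PC·PH / (|PC||PH|), giving 165.99°.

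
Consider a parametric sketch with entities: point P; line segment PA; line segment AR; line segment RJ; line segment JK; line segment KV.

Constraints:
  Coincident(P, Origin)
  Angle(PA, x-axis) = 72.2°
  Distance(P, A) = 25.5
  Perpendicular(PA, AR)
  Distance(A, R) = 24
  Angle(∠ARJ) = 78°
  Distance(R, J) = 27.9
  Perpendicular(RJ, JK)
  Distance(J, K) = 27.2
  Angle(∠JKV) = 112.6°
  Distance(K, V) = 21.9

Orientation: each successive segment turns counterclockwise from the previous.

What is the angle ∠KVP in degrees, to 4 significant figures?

15.49°

P is at the origin; PA runs at 72.2° with length 25.5, so A = (7.795, 24.28). PA ⟂ AR, so AR runs at 162.2°; with |AR| = 24.0, R = (-15.06, 31.62). ∠ARJ = 78.0° gives RJ at -95.80° from the x-axis; with |RJ| = 27.9, J = (-17.88, 3.859). The perpendicularity gives JK at right angles to RJ, so JK runs at -5.800°; with |JK| = 27.2, K = (9.185, 1.110). ∠JKV = 112.6° gives KV at 61.60° from the x-axis; with |KV| = 21.9, V = (19.60, 20.37). Then cos ∠KVP = VK·VP / (|VK||VP|), giving 15.49°.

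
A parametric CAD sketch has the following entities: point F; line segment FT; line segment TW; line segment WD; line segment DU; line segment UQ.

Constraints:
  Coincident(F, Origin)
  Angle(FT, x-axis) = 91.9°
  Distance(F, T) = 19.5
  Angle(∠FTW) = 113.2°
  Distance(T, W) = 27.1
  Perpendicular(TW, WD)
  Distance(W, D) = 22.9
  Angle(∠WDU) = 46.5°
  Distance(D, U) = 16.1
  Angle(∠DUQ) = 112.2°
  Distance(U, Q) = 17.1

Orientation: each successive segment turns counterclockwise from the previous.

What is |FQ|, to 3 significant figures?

36.7

∠WDU = 46.5° gives DU at 22.2° from the x-axis; with |DU| = 16.1, U = (-19.3, 14.1). ∠DUQ = 112.2° gives UQ at 90.0° from the x-axis; with |UQ| = 17.1, Q = (-19.3, 31.2). Then |FQ| = |Q − F| = 36.7.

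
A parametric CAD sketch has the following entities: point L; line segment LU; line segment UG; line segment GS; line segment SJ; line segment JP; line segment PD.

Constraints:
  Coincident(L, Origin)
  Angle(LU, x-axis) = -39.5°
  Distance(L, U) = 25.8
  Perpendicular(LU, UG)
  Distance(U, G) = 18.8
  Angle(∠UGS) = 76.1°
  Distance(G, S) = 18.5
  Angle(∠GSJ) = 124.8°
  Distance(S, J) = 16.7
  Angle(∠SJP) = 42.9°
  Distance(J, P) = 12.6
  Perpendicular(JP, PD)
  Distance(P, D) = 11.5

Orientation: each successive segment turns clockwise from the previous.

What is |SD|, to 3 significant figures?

0.390

L is at the origin; LU runs at -39.5° with length 25.8, so U = (19.9, -16.4). The perpendicularity gives UG at right angles to LU, so UG runs at -130°; with |UG| = 18.8, G = (7.95, -30.9). ∠UGS = 76.1° gives GS at 127° from the x-axis; with |GS| = 18.5, S = (-3.08, -16.1). ∠GSJ = 124.8° gives SJ at 71.4° from the x-axis; with |SJ| = 16.7, J = (2.25, -0.238). ∠SJP = 42.9° gives JP at -65.7° from the x-axis; with |JP| = 12.6, P = (7.43, -11.7). JP is perpendicular to PD, so PD runs at -156°; with |PD| = 11.5, D = (-3.05, -16.5). Then |SD| = |D − S| = 0.390.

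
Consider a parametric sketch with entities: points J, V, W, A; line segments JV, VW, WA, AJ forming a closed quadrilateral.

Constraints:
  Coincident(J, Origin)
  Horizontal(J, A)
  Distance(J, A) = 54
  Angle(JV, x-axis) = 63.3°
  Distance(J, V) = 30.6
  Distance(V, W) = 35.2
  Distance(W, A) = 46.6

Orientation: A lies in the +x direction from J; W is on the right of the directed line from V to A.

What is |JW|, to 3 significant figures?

10.9

Checks: |VW| = 35.20 ✓; |WA| = 46.60 ✓.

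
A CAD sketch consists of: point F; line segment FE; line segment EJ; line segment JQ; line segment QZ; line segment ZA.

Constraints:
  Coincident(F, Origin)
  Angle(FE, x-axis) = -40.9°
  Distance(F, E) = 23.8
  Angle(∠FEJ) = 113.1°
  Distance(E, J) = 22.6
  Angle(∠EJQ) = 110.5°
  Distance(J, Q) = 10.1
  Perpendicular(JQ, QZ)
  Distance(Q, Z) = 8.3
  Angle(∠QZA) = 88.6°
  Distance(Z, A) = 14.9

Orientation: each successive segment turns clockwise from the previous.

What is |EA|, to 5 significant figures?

13.595

The perpendicularity gives QZ at right angles to JQ, so QZ runs at 92.700°; with |QZ| = 8.3, Z = (0.60083, -29.286). ∠QZA = 88.6° gives ZA at 1.3000° from the x-axis; with |ZA| = 14.9, A = (15.497, -28.948). Then |EA| = |A − E| = 13.595.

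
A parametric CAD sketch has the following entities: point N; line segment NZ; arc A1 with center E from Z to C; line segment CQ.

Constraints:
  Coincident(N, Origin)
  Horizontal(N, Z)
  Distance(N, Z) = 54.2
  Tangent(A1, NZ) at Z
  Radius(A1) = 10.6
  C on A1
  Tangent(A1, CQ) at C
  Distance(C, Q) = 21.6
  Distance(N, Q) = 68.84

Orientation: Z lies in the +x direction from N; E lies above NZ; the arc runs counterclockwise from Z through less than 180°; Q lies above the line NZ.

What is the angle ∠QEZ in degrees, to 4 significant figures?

166.4°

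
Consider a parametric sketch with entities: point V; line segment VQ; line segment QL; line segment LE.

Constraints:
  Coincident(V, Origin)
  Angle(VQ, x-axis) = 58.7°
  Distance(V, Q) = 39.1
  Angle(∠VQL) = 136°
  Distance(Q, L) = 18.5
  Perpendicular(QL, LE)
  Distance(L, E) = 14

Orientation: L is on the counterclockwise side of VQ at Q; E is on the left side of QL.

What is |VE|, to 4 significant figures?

48.45

V is at the origin; VQ runs at 58.7° with length 39.1, so Q = 39.1·(cos 58.7°, sin 58.7°) = (20.31, 33.41). ∠VQL = 136.0°, so QL runs at 58.7° + (180° − 136.0°) = 102.7° from the x-axis; with |QL| = 18.5, L = Q + 18.5·(cos 102.7°, sin 102.7°) = (16.25, 51.46). QL ⟂ LE; with |LE| = 14.0 on the left of QL, E = L + 14.0·(-0.9755, -0.2198) = (2.589, 48.38). Then |VE| = |E − V| = 48.45.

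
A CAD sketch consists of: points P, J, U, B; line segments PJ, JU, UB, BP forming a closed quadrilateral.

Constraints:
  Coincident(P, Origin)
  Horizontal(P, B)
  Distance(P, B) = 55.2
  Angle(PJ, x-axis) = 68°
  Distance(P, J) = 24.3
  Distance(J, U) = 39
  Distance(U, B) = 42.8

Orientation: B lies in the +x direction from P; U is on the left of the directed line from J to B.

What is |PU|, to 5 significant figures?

59.782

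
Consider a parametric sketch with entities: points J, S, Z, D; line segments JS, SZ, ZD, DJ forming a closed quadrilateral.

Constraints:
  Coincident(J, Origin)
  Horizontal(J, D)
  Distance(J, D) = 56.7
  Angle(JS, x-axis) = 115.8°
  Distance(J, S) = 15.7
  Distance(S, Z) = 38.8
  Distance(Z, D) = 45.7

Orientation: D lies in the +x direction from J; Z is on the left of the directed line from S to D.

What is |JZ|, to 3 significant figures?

43.2

Checks: |SZ| = 38.80 ✓; |ZD| = 45.70 ✓.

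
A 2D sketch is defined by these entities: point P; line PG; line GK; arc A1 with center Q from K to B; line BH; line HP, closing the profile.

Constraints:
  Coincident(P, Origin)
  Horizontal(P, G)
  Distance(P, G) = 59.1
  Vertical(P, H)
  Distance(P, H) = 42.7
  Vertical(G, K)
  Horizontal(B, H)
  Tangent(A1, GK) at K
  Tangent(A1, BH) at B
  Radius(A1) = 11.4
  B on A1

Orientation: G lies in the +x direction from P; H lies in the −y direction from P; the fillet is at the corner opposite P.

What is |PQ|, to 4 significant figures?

57.05

P and H share the same x with |PH| = 42.7 and H on the −y side, so H = (0.000, -42.70). The virtual corner opposite P is at (59.10, -42.70). Since A1 is tangent to GK there, QK ⟂ GK and A1 meets BH tangentially, so QB is at right angles to BH, with radius 11.4, so the center Q sits 11.4 in from both sides at Q = (47.70, -31.30). Then |PQ| = |Q − P| = 57.05.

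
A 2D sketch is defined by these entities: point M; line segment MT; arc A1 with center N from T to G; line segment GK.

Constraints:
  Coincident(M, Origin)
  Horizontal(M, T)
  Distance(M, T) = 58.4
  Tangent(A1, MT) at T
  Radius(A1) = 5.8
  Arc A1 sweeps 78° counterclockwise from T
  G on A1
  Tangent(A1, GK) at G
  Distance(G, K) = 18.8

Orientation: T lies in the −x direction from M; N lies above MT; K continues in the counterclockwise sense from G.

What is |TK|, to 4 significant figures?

24.90

M is at the origin; MT is horizontal with |MT| = 58.4 and T on the −x side, so T = (-58.40, 0.000). The tangent condition forces NT to be normal to MT, so N = T + (0, 5.8) = (-58.40, 5.800). On A1, T sits at bearing -90° from N; a 78° counterclockwise sweep puts G at bearing -12°, so G = N + 5.8·(cos -12°, sin -12°) = (-52.73, 4.594). Tangency of A1 to GK means the radius NG is perpendicular to GK, so GK runs along (−sin -12°, cos -12°); with |GK| = 18.8, K = (-48.82, 22.98). Then |TK| = |K − T| = 24.90.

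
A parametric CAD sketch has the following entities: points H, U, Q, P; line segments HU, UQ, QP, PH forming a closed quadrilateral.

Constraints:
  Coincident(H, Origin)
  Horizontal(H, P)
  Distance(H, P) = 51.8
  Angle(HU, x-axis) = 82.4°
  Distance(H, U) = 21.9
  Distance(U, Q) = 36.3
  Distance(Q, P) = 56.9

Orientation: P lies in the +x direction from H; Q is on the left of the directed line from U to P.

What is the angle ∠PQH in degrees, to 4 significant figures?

54.46°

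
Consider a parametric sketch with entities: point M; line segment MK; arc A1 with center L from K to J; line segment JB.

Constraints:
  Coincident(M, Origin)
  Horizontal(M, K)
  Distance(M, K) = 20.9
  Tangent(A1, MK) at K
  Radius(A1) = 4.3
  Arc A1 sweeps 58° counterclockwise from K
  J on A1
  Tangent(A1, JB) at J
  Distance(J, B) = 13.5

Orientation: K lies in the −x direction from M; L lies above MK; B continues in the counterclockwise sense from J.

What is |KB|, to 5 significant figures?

17.265

M is at the origin; MK is horizontal with |MK| = 20.9 and K on the −x side, so K = (-20.900, 0.0000). Tangency of A1 to MK means the radius LK is perpendicular to MK, so L = K + (0, 4.3) = (-20.900, 4.3000). On A1, K sits at bearing -90° from L; a 58° counterclockwise sweep puts J at bearing -32°, so J = L + 4.3·(cos -32°, sin -32°) = (-17.253, 2.0213). The tangent condition forces LJ to be normal to JB, so JB runs along (−sin -32°, cos -32°); with |JB| = 13.5, B = (-10.099, 13.470). Then |KB| = |B − K| = 17.265.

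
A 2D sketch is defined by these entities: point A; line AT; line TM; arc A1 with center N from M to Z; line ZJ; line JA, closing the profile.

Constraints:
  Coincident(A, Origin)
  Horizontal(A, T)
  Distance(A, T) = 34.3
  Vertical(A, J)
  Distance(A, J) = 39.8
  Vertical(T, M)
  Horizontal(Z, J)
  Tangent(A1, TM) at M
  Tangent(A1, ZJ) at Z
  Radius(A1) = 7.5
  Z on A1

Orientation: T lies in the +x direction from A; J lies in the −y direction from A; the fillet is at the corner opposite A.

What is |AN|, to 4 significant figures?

41.97

A and J share the same x with |AJ| = 39.8 and J on the −y side, so J = (0.000, -39.80). The virtual corner opposite A is at (34.30, -39.80). A1 meets TM tangentially, so NM is at right angles to TM and since A1 is tangent to ZJ there, NZ ⟂ ZJ, with radius 7.5, so the center N sits 7.5 in from both sides at N = (26.80, -32.30). Then |AN| = |N − A| = 41.97.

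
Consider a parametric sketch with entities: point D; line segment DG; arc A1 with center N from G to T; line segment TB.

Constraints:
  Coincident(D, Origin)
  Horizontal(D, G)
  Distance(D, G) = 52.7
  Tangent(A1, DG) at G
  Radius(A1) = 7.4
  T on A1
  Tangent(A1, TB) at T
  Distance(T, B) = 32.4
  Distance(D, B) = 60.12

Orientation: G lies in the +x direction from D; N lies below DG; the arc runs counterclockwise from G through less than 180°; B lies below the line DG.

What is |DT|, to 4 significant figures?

45.89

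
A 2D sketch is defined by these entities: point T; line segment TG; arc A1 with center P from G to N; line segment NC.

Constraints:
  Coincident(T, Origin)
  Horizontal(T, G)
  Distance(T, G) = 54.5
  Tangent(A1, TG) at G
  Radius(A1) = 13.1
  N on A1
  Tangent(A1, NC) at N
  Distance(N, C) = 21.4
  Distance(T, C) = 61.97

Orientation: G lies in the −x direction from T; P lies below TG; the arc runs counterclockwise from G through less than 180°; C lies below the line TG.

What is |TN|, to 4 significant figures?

67.71

Checks: T = (0.00, 0.00) ✓; |PN| = 13.10 ✓; ∠(PN, NC) = 90.00° ✓; |NC| = 21.40 ✓; |TC| = 61.97 ✓.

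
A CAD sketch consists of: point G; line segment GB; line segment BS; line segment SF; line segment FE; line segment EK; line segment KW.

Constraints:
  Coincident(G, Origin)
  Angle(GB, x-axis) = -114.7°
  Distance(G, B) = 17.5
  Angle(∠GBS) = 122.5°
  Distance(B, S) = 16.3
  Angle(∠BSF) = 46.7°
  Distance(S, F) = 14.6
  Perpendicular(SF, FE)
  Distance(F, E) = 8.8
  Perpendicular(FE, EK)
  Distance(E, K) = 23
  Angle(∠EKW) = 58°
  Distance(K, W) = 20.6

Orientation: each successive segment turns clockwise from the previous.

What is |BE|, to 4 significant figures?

4.592

G is at the origin; GB runs at -114.7° with length 17.5, so B = (-7.313, -15.90). ∠GBS = 122.5° gives BS at -172.2° from the x-axis; with |BS| = 16.3, S = (-23.46, -18.11). ∠BSF = 46.7° gives SF at 54.50° from the x-axis; with |SF| = 14.6, F = (-14.98, -6.225). SF is perpendicular to FE, so FE runs at -35.50°; with |FE| = 8.8, E = (-7.819, -11.34). Then |BE| = |E − B| = 4.592.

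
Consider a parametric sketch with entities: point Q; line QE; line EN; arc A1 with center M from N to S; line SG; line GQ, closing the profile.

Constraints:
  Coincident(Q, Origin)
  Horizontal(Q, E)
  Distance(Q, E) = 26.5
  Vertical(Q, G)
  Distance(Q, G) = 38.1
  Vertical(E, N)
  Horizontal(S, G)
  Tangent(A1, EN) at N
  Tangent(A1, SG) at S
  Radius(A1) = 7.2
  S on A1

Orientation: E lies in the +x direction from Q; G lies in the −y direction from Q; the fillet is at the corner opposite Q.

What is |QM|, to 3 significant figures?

36.4

Q and G share the same x with |QG| = 38.1 and G on the −y side, so G = (0.00, -38.1). The virtual corner opposite Q is at (26.5, -38.1). A1 meets EN tangentially, so MN is at right angles to EN and the tangent condition forces MS to be normal to SG, with radius 7.2, so the center M sits 7.2 in from both sides at M = (19.3, -30.9). Then |QM| = |M − Q| = 36.4.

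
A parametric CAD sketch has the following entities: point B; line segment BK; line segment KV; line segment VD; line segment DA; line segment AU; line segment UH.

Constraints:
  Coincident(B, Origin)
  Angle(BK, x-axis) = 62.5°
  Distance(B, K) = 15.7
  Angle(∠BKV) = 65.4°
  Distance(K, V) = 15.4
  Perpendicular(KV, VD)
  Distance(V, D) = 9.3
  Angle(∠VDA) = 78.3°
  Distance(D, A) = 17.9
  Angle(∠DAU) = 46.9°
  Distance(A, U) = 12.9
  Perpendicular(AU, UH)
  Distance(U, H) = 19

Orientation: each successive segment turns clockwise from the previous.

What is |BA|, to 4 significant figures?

12.21

B is at the origin; BK runs at 62.5° with length 15.7, so K = (7.249, 13.93). ∠BKV = 65.4° gives KV at -52.10° from the x-axis; with |KV| = 15.4, V = (16.71, 1.774). KV ⟂ VD, so VD runs at -142.1°; with |VD| = 9.3, D = (9.371, -3.939). ∠VDA = 78.3° gives DA at 116.2° from the x-axis; with |DA| = 17.9, A = (1.468, 12.12). Then |BA| = |A − B| = 12.21.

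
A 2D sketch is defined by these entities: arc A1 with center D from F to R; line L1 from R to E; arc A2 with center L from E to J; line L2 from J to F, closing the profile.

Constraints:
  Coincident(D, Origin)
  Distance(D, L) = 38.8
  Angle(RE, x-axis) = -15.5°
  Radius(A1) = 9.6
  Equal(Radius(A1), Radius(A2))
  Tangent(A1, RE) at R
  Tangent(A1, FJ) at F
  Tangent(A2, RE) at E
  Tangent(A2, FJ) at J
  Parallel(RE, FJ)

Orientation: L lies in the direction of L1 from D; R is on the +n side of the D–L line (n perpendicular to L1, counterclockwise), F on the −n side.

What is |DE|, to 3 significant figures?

40.0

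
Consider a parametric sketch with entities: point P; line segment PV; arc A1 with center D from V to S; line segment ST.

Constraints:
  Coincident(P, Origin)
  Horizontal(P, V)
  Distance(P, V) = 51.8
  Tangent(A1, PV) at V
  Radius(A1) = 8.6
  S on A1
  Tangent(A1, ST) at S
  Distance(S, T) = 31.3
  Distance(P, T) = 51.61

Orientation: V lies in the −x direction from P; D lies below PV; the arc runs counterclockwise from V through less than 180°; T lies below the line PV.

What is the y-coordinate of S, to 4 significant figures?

-14.62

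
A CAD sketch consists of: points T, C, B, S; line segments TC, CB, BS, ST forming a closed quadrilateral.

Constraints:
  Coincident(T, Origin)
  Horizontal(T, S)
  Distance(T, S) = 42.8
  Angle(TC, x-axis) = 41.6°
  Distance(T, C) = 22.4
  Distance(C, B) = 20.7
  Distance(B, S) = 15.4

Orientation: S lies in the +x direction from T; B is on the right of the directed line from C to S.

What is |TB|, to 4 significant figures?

27.78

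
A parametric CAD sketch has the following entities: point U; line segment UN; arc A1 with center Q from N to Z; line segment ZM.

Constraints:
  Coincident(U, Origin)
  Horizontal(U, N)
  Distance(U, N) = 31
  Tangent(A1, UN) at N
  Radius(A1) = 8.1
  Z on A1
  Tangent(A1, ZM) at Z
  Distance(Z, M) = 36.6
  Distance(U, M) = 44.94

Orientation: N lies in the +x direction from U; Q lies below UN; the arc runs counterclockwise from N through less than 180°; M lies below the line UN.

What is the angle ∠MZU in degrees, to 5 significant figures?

93.478°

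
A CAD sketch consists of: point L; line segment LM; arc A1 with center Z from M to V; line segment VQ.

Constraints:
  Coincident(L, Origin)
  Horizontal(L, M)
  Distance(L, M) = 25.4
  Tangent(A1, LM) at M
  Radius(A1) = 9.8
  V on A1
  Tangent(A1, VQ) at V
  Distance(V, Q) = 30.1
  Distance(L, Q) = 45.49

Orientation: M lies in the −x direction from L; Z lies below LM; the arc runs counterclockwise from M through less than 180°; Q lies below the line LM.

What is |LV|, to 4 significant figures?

36.97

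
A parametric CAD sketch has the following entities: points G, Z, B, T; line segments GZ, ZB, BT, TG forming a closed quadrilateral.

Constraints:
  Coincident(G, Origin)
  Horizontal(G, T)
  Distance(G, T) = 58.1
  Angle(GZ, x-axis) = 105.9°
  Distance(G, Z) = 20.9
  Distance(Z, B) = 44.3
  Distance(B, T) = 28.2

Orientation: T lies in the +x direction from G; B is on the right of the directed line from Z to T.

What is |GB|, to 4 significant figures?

30.93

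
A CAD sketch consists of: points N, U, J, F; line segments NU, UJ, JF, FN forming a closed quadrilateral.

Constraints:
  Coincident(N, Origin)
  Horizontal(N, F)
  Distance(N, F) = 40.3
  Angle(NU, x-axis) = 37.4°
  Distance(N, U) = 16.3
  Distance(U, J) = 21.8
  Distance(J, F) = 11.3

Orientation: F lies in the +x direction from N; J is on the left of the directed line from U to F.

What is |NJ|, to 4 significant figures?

36.12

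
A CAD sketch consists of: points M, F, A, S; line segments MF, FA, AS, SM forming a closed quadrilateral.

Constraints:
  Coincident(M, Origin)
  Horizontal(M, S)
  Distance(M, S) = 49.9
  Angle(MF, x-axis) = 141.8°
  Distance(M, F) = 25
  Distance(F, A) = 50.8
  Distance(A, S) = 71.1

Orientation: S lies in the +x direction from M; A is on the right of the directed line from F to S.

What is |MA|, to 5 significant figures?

36.827

Checks: MF at 141.8° ✓; |FA| = 50.80 ✓; |AS| = 71.10 ✓.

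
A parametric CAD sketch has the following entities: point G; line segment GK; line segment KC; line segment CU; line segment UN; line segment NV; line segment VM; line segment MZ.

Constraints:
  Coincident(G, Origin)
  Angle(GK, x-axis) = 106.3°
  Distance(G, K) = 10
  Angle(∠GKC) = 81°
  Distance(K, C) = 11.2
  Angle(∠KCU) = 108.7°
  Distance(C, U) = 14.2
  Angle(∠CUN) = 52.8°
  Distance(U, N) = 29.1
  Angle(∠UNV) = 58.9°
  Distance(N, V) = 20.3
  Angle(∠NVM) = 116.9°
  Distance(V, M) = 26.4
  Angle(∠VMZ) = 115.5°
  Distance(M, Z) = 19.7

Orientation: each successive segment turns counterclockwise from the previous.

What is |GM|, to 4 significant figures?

27.78

G is at the origin; GK runs at 106.3° with length 10.0, so K = (-2.807, 9.598). ∠GKC = 81.0° gives KC at -154.7° from the x-axis; with |KC| = 11.2, C = (-12.93, 4.812). ∠KCU = 108.7° gives CU at -83.40° from the x-axis; with |CU| = 14.2, U = (-11.30, -9.294). ∠CUN = 52.8° gives UN at 43.80° from the x-axis; with |UN| = 29.1, N = (9.703, 10.85). ∠UNV = 58.9° gives NV at 164.9° from the x-axis; with |NV| = 20.3, V = (-9.896, 16.14). ∠NVM = 116.9° gives VM at -132.0° from the x-axis; with |VM| = 26.4, M = (-27.56, -3.484). Then |GM| = |M − G| = 27.78.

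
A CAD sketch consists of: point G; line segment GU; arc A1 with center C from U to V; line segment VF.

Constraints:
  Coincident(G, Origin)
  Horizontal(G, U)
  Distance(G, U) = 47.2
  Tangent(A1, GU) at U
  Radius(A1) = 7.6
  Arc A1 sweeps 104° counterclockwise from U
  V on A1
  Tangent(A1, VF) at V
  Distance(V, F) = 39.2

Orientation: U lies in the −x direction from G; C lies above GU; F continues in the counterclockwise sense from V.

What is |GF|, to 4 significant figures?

68.45

G is at the origin; G and U share the same y with |GU| = 47.2 and U on the −x side, so U = (-47.20, 0.000). The tangent condition forces CU to be normal to GU, so C = U + (0, 7.6) = (-47.20, 7.600). On A1, U sits at bearing -90° from C; a 104° counterclockwise sweep puts V at bearing 14°, so V = C + 7.6·(cos 14°, sin 14°) = (-39.83, 9.439). A1 meets VF tangentially, so CV is at right angles to VF, so VF runs along (−sin 14°, cos 14°); with |VF| = 39.2, F = (-49.31, 47.47). Then |GF| = |F − G| = 68.45.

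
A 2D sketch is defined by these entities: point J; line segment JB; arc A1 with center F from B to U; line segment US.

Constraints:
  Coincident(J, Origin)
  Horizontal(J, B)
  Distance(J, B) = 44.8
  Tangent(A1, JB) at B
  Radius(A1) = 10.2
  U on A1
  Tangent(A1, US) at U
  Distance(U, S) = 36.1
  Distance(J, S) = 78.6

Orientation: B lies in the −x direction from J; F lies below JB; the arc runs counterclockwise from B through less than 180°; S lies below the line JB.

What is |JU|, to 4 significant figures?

54.64

Checks: |FU| = 10.20 ✓; ∠(FU, US) = 90.00° ✓; |US| = 36.10 ✓; |JS| = 78.60 ✓.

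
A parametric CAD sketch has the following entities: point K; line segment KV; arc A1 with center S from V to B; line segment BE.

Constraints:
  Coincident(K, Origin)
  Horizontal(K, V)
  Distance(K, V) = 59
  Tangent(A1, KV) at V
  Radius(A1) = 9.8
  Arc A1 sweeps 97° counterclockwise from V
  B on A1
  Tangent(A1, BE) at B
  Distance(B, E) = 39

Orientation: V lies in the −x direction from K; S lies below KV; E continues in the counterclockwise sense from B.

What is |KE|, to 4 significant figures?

81.01

On A1, V sits at bearing 90° from S; a 97° counterclockwise sweep puts B at bearing 187°, so B = S + 9.8·(cos 187°, sin 187°) = (-68.73, -10.99). The tangent condition forces SB to be normal to BE, so BE runs along (−sin 187°, cos 187°); with |BE| = 39.0, E = (-63.97, -49.70). Then |KE| = |E − K| = 81.01.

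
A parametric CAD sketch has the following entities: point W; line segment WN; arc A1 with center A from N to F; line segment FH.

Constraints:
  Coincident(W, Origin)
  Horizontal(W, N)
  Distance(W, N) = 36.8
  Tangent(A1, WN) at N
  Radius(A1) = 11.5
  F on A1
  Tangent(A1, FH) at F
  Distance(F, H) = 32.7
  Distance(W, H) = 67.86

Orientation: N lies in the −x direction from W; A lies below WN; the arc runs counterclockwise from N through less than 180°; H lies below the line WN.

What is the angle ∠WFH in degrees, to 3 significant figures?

110°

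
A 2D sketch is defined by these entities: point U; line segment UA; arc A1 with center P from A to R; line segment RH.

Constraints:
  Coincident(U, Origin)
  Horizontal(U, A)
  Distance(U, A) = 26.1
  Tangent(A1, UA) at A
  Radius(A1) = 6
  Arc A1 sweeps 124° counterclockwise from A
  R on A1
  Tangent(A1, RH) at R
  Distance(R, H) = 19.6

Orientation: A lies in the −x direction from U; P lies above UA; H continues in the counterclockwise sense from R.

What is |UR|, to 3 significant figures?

23.1

U is at the origin; UA is horizontal with |UA| = 26.1 and A on the −x side, so A = (-26.1, 0.00). Since A1 is tangent to UA there, PA ⟂ UA, so P = A + (0, 6) = (-26.1, 6.00). On A1, A sits at bearing -90° from P; a 124° counterclockwise sweep puts R at bearing 34°, so R = P + 6.0·(cos 34°, sin 34°) = (-21.1, 9.36). Then |UR| = |R − U| = 23.1.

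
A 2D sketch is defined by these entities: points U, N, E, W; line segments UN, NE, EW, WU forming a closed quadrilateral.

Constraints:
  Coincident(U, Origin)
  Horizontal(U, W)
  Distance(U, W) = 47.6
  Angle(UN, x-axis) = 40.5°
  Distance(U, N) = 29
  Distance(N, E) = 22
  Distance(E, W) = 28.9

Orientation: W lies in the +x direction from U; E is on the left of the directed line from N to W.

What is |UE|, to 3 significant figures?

50.6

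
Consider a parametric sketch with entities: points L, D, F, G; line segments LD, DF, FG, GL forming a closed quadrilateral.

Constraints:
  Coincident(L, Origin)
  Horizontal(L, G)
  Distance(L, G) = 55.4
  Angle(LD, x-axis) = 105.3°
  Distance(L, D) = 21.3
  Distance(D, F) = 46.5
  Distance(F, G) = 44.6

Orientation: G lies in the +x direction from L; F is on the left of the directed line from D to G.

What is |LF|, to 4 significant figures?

54.39

L is at the origin; LG is horizontal with |LG| = 55.4 and G in +x, so G = (55.4, 0). LD runs at 105.3° with |LD| = 21.3, so D = (-5.620, 20.55). F is determined by |DF| = 46.5 and |FG| = 44.6 together: it lies at the intersection of circle(D, 46.5) and circle(G, 44.6). With |DG| = 64.39, the foot of the radical line on DG is 33.54 from D and the perpendicular offset is √(46.5² − 33.54²) = 32.21. Taking the left-of-DG solution: F = (36.44, 40.37).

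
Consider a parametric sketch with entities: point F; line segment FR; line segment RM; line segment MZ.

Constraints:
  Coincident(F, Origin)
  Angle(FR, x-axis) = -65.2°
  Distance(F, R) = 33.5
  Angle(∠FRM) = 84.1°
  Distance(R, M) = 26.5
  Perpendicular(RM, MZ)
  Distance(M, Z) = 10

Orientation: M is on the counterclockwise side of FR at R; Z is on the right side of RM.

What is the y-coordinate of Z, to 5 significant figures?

-25.480

F is at the origin; FR runs at -65.2° with length 33.5, so R = 33.5·(cos -65.2°, sin -65.2°) = (14.052, -30.411). ∠FRM = 84.1°, so RM runs at -65.2° + (180° − 84.1°) = 30.700° from the x-axis; with |RM| = 26.5, M = R + 26.5·(cos 30.700°, sin 30.700°) = (36.838, -16.881). RM ⟂ MZ; with |MZ| = 10.0 on the right of RM, Z = M + 10.0·(0.51054, -0.85985) = (41.943, -25.480). So Z.y = -25.480.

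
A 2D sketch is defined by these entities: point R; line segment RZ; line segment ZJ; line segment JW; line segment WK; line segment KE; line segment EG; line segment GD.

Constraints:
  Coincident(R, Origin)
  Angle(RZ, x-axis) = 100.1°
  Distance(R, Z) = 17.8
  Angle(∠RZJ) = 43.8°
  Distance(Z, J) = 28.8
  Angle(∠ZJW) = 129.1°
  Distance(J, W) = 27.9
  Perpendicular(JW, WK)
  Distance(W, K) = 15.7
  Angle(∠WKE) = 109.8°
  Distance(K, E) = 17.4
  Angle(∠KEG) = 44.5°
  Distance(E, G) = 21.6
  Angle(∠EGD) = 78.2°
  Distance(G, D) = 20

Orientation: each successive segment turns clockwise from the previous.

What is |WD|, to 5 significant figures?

16.829

R is at the origin; RZ runs at 100.1° with length 17.8, so Z = (-3.1215, 17.524). ∠RZJ = 43.8° gives ZJ at -36.100° from the x-axis; with |ZJ| = 28.8, J = (20.149, 0.55530). ∠ZJW = 129.1° gives JW at -87.000° from the x-axis; with |JW| = 27.9, W = (21.609, -27.306). JW is perpendicular to WK, so WK runs at -177.00°; with |WK| = 15.7, K = (5.9303, -28.128). ∠WKE = 109.8° gives KE at 112.80° from the x-axis; with |KE| = 17.4, E = (-0.81250, -12.088). ∠KEG = 44.5° gives EG at -22.700° from the x-axis; with |EG| = 21.6, G = (19.114, -20.423). ∠EGD = 78.2° gives GD at -124.50° from the x-axis; with |GD| = 20.0, D = (7.7862, -36.906). Then |WD| = |D − W| = 16.829.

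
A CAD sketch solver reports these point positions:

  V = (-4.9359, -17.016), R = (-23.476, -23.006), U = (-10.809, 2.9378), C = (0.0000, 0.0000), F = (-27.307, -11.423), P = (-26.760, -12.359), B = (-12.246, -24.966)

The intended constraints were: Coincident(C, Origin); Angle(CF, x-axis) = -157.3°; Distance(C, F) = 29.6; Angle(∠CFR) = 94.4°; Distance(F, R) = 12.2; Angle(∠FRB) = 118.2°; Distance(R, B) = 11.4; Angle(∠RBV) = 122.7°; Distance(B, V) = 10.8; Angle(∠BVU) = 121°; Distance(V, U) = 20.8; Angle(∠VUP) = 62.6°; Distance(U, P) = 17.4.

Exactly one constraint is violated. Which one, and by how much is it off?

Distance(U, P) = 17.4 — off by 4.70.

C = (0.00, 0.00) ✓; CF at -157.3° ✓; |CF| = 29.60 ✓; ∠CFR = 94.40° ✓; |FR| = 12.20 ✓; ∠FRB = 118.2° ✓; |RB| = 11.40 ✓; ∠RBV = 122.7° ✓; |BV| = 10.80 ✓; ∠BVU = 121.0° ✓; |VU| = 20.80 ✓; ∠VUP = 62.60° ✓; |UP| = 22.10 ✗.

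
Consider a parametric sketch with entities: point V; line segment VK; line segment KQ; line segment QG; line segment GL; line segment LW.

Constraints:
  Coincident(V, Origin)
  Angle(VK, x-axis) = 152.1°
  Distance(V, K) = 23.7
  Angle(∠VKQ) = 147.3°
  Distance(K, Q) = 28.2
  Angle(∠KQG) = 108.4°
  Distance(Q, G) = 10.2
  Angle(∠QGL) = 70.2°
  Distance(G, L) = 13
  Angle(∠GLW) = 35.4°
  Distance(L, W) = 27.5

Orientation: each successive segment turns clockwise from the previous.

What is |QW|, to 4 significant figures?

14.34

V is at the origin; VK runs at 152.1° with length 23.7, so K = (-20.95, 11.09). ∠VKQ = 147.3° gives KQ at 119.4° from the x-axis; with |KQ| = 28.2, Q = (-34.79, 35.66). ∠KQG = 108.4° gives QG at 47.80° from the x-axis; with |QG| = 10.2, G = (-27.94, 43.21). ∠QGL = 70.2° gives GL at -62.00° from the x-axis; with |GL| = 13.0, L = (-21.83, 31.74). ∠GLW = 35.4° gives LW at 153.4° from the x-axis; with |LW| = 27.5, W = (-46.42, 44.05). Then |QW| = |W − Q| = 14.34.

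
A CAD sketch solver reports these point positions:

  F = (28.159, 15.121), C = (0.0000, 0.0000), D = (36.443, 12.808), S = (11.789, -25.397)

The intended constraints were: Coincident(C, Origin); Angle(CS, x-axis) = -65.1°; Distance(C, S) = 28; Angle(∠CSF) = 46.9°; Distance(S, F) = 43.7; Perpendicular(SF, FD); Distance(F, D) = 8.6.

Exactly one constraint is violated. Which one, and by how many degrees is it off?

Perpendicular(SF, FD) — off by 6.40°.

C = (0.00, 0.00) ✓; CS at -65.10° ✓; |CS| = 28.00 ✓; ∠CSF = 46.90° ✓; |SF| = 43.70 ✓; ∠(SF, FD) = 83.60° ✗; |FD| = 8.601 ✓.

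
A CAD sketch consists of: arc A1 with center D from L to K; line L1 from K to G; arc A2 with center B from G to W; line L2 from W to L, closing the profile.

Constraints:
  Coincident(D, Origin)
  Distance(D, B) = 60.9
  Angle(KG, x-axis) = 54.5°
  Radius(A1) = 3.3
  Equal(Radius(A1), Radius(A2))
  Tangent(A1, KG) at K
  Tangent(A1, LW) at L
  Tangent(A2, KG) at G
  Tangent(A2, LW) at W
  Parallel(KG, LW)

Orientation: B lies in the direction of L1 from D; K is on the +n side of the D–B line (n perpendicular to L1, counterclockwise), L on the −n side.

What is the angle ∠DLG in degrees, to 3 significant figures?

83.8°

The slot axis is L1's direction at 54.5°, so u = (cos 54.5°, sin 54.5°) = (0.581, 0.814) and n = (−sin 54.5°, cos 54.5°) = (-0.814, 0.581). D is at the origin and B lies 60.9 along u from D, so B = 60.9·u = (35.4, 49.6). Tangency of A1 to both parallel lines with radius 3.3 puts K and L at D ± 3.3·n: K = (-2.69, 1.92), L = (2.69, -1.92). Equal radii place G and W the same way about B: G = B + 3.3·n = (32.7, 51.5), W = B − 3.3·n = (38.1, 47.7). Then cos ∠DLG = LD·LG / (|LD||LG|), giving 83.8°.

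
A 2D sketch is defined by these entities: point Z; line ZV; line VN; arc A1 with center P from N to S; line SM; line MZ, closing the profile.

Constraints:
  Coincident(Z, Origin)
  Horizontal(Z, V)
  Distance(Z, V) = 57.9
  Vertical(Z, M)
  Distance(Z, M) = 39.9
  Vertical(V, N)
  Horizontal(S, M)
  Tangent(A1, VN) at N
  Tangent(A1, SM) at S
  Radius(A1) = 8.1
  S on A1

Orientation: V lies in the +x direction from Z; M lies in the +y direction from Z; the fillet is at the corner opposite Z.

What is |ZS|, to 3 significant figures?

63.8

The virtual corner opposite Z is at (57.9, 39.9). The tangent condition forces PN to be normal to VN and tangency of A1 to SM means the radius PS is perpendicular to SM, with radius 8.1, so the center P sits 8.1 in from both sides at P = (49.8, 31.8). That places the tangent points at N = (57.9, 31.8) on VN and S = (49.8, 39.9) on SM. Then |ZS| = |S − Z| = 63.8.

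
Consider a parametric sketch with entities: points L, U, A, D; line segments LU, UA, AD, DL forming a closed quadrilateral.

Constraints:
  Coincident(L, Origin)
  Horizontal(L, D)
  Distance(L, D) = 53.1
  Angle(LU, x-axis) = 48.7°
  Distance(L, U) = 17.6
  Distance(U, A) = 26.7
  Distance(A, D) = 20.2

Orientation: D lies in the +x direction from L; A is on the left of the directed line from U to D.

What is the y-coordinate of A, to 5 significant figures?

13.759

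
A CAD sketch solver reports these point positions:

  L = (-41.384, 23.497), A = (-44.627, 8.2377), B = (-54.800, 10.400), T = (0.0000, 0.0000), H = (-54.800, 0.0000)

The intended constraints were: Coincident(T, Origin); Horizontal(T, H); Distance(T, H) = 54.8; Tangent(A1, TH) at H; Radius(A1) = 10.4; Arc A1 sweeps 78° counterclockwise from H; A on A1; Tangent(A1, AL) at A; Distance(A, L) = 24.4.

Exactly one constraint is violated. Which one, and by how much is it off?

Distance(A, L) = 24.4 — off by 8.80.

T = (0.00, 0.00) ✓; T.y = 0.00, H.y = 0.00 ✓; |TH| = 54.80 ✓; ∠(BH, HT) = 90.00° ✓; |BH| = 10.40 ✓; bearing(B→A) − bearing(B→H) = 78.00° ✓; |BA| = 10.40 ✓; ∠(BA, AL) = 90.00° ✓; |AL| = 15.60 ✗.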